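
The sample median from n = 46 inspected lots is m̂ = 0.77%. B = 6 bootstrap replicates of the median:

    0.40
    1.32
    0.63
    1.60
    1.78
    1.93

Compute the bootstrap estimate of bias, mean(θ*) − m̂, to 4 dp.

bias = +0.5067

mean(θ*) = (0.40 + 1.32 + 0.63 + 1.60 + 1.78 + 1.93) / 6 = 1.27667
bias = 1.27667 − 0.77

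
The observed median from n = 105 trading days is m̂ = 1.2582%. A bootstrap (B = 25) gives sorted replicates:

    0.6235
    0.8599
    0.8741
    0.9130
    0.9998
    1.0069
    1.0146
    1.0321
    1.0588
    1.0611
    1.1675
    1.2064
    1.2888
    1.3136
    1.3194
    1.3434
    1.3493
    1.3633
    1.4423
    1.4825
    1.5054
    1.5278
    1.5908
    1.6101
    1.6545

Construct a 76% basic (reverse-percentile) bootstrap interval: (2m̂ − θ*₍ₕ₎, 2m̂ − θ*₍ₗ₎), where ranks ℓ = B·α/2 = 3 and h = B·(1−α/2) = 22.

(0.9886, 1.6423)

Percentile endpoints at ranks 3 and 22: θ*₍3₎ = 0.8741, θ*₍22₎ = 1.5278.
Basic interval reflects these around m̂:
  lower = 2 × 1.2582 − 1.5278 = 0.9886
  upper = 2 × 1.2582 − 0.8741 = 1.6423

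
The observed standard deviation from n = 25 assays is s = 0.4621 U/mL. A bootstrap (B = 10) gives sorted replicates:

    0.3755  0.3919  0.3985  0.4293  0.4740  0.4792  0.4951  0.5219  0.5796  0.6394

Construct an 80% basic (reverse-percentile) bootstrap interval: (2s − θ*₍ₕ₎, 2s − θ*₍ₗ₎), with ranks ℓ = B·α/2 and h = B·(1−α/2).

(0.3446, 0.5487)

Percentile endpoints at ranks 1 and 9: θ*₍1₎ = 0.3755, θ*₍9₎ = 0.5796.
Basic interval reflects these around s:
  lower = 2 × 0.4621 − 0.5796 = 0.3446
  upper = 2 × 0.4621 − 0.3755 = 0.5487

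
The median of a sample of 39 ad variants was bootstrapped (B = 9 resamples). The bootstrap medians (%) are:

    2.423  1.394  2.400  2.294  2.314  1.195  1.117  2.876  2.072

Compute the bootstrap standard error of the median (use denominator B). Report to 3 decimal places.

Bootstrap SE is the standard deviation of the 9 replicate medians.
Mean of replicates: (2.423 + 1.394 + 2.400 + 2.294 + 2.314 + 1.195 + 1.117 + 2.876 + 2.072) / 9 = 18.0850 / 9 = 2.0094
Sum of squared deviations: (+0.4136)² + (−0.6154)² + (+0.3906)² + (+0.2846)² + (+0.3046)² + (−0.8144)² + (−0.8924)² + (+0.8666)² + (+0.0626)² = 3.0907
Variance = 3.0907 / 9 = 0.3434
SE* = √0.3434

SE* = 0.586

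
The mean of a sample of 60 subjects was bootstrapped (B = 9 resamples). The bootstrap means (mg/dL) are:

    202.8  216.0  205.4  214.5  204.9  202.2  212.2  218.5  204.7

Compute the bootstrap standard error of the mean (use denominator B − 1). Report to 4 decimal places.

SE* = 6.2518

Bootstrap SE is the standard deviation of the 9 replicate means.
Mean of replicates: (202.8 + 216.0 + 205.4 + 214.5 + 204.9 + 202.2 + 212.2 + 218.5 + 204.7) / 9 = 1881.20000 / 9 = 209.02222
Sum of squared deviations: (−6.22222)² + (+6.97778)² + (−3.62222)² + (+5.47778)² + (−4.12222)² + (−6.82222)² + (+3.17778)² + (+9.47778)² + (−4.32222)² = 312.67556
Variance = 312.67556 / 8 = 39.08444
SE* = √39.08444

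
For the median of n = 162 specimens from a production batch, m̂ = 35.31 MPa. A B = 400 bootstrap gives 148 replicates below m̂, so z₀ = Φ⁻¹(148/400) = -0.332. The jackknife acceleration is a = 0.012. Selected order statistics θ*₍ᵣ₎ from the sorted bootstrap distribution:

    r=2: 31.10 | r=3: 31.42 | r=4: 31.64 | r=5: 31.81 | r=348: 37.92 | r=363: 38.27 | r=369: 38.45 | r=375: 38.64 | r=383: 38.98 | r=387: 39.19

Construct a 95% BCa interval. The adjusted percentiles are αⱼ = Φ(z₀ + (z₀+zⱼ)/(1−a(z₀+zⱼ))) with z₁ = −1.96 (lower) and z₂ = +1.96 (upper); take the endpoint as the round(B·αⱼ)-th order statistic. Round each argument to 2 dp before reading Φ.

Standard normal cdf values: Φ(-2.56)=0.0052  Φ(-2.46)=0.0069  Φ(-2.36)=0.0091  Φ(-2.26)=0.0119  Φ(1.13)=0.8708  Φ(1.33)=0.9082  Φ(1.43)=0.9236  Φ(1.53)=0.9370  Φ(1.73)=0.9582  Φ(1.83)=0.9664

(31.10, 38.27)

Lower: z₀ + z₁ = -0.332 + (-1.960) = -2.292; 1 − a(z₀+z₁) = 1 − (0.012)(-2.292) = 1.0275; argument = -0.332 + (-2.292)/1.0275 = -2.5626 → -2.56.
α₁ = Φ(-2.56) = 0.0052; rank = round(400 × 0.0052) = 2; θ*₍2₎ = 31.10.
Upper: z₀ + z₂ = 1.628; 1 − a(z₀+z₂) = 0.9805; argument = 1.3284 → 1.33; α₂ = 0.9082; rank = 363; θ*₍363₎ = 38.27.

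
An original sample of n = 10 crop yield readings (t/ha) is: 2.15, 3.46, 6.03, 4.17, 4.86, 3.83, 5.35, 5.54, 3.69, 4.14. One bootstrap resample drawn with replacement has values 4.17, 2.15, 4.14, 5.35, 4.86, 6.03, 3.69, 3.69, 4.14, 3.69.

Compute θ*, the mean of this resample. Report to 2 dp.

θ* = 4.19

Mean = (4.17 + 2.15 + 4.14 + 5.35 + 4.86 + 6.03 + 3.69 + 3.69 + 4.14 + 3.69) / 10 = 41.910 / 10 = 4.19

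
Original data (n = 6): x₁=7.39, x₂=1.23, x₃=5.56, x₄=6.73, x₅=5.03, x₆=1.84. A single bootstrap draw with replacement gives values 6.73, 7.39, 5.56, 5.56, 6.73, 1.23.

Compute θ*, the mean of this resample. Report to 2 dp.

Mean = (6.73 + 7.39 + 5.56 + 5.56 + 6.73 + 1.23) / 6 = 33.200 / 6 = 5.53

θ* = 5.53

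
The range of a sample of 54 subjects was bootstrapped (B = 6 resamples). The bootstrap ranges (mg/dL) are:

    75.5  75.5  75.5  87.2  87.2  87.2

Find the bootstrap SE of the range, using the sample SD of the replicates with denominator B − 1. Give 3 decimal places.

Bootstrap SE is the standard deviation of the 6 replicate ranges.
Mean of replicates: (75.5 + 75.5 + 75.5 + 87.2 + 87.2 + 87.2) / 6 = 488.1000 / 6 = 81.3500
Sum of squared deviations: (−5.8500)² + (−5.8500)² + (−5.8500)² + (+5.8500)² + (+5.8500)² + (+5.8500)² = 205.3350
Variance = 205.3350 / 5 = 41.0670
SE* = √41.0670

SE* = 6.408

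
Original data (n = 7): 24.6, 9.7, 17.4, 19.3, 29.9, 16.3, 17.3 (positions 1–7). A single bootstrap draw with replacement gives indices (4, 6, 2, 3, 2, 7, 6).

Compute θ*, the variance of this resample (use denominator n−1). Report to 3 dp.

Resample values: 19.3, 16.3, 9.7, 17.4, 9.7, 17.3, 16.3.
Mean = 15.1429; sum of squared deviations = 88.9571
s² = 88.9571 / 6 = 14.8262

θ* = 14.826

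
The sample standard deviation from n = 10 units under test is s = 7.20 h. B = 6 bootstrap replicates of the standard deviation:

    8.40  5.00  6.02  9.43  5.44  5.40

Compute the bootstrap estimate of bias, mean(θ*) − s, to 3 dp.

mean(θ*) = (8.40 + 5.00 + 6.02 + 9.43 + 5.44 + 5.40) / 6 = 6.6150
bias = 6.6150 − 7.20

bias = −0.585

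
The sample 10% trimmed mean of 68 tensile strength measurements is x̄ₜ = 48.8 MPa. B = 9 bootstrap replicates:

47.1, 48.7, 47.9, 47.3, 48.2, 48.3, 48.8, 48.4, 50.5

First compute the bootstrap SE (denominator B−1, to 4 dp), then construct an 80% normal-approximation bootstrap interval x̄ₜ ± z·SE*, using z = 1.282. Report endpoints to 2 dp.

Mean of replicates = 48.3556; sum of squared deviations = 7.8422; SE* = √(7.8422/8) = 0.9901
Margin = 1.282 × 0.9901 = 1.269
Interval: 48.8 ± 1.269

(47.53, 50.07)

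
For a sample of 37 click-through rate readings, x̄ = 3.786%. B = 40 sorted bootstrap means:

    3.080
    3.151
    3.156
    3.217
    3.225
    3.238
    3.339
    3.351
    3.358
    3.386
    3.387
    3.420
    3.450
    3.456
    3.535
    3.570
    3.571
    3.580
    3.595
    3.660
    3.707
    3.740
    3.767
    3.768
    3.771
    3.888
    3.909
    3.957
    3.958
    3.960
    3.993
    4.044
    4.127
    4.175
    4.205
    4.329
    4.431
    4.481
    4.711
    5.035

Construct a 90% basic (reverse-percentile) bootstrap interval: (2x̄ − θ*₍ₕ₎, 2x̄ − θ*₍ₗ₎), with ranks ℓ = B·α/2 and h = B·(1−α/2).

Percentile endpoints at ranks 2 and 38: θ*₍2₎ = 3.151, θ*₍38₎ = 4.481.
Basic interval reflects these around x̄:
  lower = 2 × 3.786 − 4.481 = 3.091
  upper = 2 × 3.786 − 3.151 = 4.421

(3.091, 4.421)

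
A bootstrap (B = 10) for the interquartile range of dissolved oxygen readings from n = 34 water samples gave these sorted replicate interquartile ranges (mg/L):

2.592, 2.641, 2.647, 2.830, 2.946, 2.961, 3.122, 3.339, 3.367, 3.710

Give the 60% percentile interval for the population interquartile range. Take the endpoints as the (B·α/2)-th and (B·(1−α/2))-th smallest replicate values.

(2.641, 3.339)

α = 0.40; lower rank = 10 × 0.200 = 2; upper rank = 10 × 0.800 = 8.
The 2nd smallest replicate is 2.641; the 8th is 3.339.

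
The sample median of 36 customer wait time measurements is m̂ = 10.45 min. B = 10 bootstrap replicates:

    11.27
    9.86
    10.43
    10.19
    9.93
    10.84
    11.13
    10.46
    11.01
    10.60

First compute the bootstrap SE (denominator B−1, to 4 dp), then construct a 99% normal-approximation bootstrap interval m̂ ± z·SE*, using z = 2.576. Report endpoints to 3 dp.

(9.188, 11.712)

Mean of replicates = 10.5720; sum of squared deviations = 2.1608; SE* = √(2.1608/9) = 0.4900
Margin = 2.576 × 0.4900 = 1.2622
Interval: 10.45 ± 1.2622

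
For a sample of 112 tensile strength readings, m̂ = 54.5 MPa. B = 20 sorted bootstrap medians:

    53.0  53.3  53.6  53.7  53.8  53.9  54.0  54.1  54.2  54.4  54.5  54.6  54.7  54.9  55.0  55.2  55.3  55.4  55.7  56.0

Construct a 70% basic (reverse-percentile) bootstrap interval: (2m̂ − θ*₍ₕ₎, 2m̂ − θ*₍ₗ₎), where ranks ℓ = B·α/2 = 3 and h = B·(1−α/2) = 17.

(53.7, 55.4)

Percentile endpoints at ranks 3 and 17: θ*₍3₎ = 53.6, θ*₍17₎ = 55.3.
Basic interval reflects these around m̂:
  lower = 2 × 54.5 − 55.3 = 53.7
  upper = 2 × 54.5 − 53.6 = 55.4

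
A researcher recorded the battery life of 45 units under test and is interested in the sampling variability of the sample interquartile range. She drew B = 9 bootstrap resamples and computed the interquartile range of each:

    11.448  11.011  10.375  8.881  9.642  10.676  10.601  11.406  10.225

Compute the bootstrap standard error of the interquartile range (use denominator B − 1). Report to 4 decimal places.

Bootstrap SE is the standard deviation of the 9 replicate interquartile ranges.
Mean of replicates: (11.448 + 11.011 + 10.375 + 8.881 + 9.642 + 10.676 + 10.601 + 11.406 + 10.225) / 9 = 94.26500 / 9 = 10.47389
Sum of squared deviations: (+0.97411)² + (+0.53711)² + (−0.09889)² + (−1.59289)² + (−0.83189)² + (+0.20211)² + (+0.12711)² + (+0.93211)² + (−0.24889)² = 5.46428
Variance = 5.46428 / 8 = 0.68303
SE* = √0.68303

SE* = 0.8265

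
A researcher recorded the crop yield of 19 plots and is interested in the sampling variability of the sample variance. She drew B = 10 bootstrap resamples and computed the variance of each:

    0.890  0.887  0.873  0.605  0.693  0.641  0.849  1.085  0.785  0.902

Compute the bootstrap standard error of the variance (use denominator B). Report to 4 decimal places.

Bootstrap SE is the standard deviation of the 10 replicate variances.
Mean of replicates: (0.890 + 0.887 + 0.873 + 0.605 + 0.693 + 0.641 + 0.849 + 1.085 + 0.785 + 0.902) / 10 = 8.21000 / 10 = 0.82100
Sum of squared deviations: (+0.06900)² + (+0.06600)² + (+0.05200)² + (−0.21600)² + (−0.12800)² + (−0.18000)² + (+0.02800)² + (+0.26400)² + (−0.03600)² + (+0.08100)² = 0.18560
Variance = 0.18560 / 10 = 0.01856
SE* = √0.01856

SE* = 0.1362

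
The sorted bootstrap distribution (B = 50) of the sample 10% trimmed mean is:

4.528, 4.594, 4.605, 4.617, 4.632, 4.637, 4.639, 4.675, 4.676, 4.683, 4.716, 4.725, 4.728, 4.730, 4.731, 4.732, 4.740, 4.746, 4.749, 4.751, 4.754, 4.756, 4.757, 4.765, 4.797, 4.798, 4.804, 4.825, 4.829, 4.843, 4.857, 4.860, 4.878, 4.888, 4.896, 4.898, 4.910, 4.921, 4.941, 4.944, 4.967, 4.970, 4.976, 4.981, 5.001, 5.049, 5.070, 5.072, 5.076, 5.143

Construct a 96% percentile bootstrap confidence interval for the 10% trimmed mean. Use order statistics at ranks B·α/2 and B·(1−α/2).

α = 0.04; lower rank = 50 × 0.020 = 1; upper rank = 50 × 0.980 = 49.
The 1st smallest replicate is 4.528; the 49th is 5.076.

(4.528, 5.076)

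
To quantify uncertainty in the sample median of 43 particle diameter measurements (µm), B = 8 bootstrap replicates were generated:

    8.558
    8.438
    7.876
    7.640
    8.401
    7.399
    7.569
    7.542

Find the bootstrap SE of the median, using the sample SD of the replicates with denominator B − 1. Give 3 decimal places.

SE* = 0.467

Bootstrap SE is the standard deviation of the 8 replicate medians.
Mean of replicates: (8.558 + 8.438 + 7.876 + 7.640 + 8.401 + 7.399 + 7.569 + 7.542) / 8 = 63.4230 / 8 = 7.9279
Sum of squared deviations: (+0.6301)² + (+0.5101)² + (−0.0519)² + (−0.2879)² + (+0.4731)² + (−0.5289)² + (−0.3589)² + (−0.3859)² = 1.5241
Variance = 1.5241 / 7 = 0.2177
SE* = √0.2177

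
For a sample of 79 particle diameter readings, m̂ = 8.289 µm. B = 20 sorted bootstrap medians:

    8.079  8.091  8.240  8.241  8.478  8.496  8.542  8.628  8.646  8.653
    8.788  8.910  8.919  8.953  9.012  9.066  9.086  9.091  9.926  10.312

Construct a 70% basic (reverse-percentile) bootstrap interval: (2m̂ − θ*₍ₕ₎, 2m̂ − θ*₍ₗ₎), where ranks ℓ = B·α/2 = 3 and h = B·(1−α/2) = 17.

Percentile endpoints at ranks 3 and 17: θ*₍3₎ = 8.240, θ*₍17₎ = 9.086.
Basic interval reflects these around m̂:
  lower = 2 × 8.289 − 9.086 = 7.492
  upper = 2 × 8.289 − 8.240 = 8.338

(7.492, 8.338)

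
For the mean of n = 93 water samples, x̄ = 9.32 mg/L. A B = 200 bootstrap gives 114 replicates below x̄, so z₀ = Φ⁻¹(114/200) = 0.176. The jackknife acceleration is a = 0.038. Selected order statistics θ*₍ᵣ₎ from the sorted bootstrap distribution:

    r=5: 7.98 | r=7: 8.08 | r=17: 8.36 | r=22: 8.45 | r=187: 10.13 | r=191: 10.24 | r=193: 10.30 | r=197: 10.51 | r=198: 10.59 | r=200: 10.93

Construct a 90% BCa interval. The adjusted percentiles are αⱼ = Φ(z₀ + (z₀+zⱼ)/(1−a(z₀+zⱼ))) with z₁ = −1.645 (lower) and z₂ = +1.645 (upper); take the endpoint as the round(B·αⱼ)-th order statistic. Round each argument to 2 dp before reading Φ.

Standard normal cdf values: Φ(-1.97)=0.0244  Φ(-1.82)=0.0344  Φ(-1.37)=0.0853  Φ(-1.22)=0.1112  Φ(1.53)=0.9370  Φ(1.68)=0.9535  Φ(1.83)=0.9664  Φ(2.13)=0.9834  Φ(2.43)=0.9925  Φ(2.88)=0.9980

Lower: z₀ + z₁ = 0.176 + (-1.645) = -1.469; 1 − a(z₀+z₁) = 1 − (0.038)(-1.469) = 1.0558; argument = 0.176 + (-1.469)/1.0558 = -1.2153 → -1.22.
α₁ = Φ(-1.22) = 0.1112; rank = round(200 × 0.1112) = 22; θ*₍22₎ = 8.45.
Upper: z₀ + z₂ = 1.821; 1 − a(z₀+z₂) = 0.9308; argument = 2.1324 → 2.13; α₂ = 0.9834; rank = 197; θ*₍197₎ = 10.51.

(8.45, 10.51)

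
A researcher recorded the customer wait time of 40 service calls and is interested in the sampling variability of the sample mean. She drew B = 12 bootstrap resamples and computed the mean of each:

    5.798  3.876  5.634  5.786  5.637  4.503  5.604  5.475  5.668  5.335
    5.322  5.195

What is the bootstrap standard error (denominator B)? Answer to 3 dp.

Bootstrap SE is the standard deviation of the 12 replicate means.
Mean of replicates: (5.798 + 3.876 + 5.634 + 5.786 + 5.637 + 4.503 + 5.604 + 5.475 + 5.668 + 5.335 + 5.322 + 5.195) / 12 = 63.8330 / 12 = 5.3194
Sum of squared deviations: (+0.4786)² + (−1.4434)² + (+0.3146)² + (+0.4666)² + (+0.3176)² + (−0.8164)² + (+0.2846)² + (+0.1556)² + (+0.3486)² + (+0.0156)² + (+0.0026)² + (−0.1244)² = 3.6390
Variance = 3.6390 / 12 = 0.3032
SE* = √0.3032

SE* = 0.551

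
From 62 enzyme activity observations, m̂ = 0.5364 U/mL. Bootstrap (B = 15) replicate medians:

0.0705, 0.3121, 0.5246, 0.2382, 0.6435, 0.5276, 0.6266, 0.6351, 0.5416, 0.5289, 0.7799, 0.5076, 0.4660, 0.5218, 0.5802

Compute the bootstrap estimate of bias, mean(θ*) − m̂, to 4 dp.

bias = −0.0361

mean(θ*) = (0.0705 + 0.3121 + 0.5246 + 0.2382 + 0.6435 + 0.5276 + 0.6266 + 0.6351 + 0.5416 + 0.5289 + 0.7799 + 0.5076 + 0.4660 + 0.5218 + 0.5802) / 15 = 0.50028
bias = 0.50028 − 0.5364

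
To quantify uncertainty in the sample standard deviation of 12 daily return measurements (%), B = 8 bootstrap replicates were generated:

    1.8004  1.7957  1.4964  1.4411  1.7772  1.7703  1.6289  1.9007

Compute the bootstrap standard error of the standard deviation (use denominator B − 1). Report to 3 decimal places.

Bootstrap SE is the standard deviation of the 8 replicate standard deviations.
Mean of replicates: (1.8004 + 1.7957 + 1.4964 + 1.4411 + 1.7772 + 1.7703 + 1.6289 + 1.9007) / 8 = 13.61070 / 8 = 1.70134
Sum of squared deviations: (+0.09906)² + (+0.09436)² + (−0.20494)² + (−0.26024)² + (+0.07586)² + (+0.06896)² + (−0.07244)² + (+0.19936)² = 0.18394
Variance = 0.18394 / 7 = 0.02628
SE* = √0.02628

SE* = 0.162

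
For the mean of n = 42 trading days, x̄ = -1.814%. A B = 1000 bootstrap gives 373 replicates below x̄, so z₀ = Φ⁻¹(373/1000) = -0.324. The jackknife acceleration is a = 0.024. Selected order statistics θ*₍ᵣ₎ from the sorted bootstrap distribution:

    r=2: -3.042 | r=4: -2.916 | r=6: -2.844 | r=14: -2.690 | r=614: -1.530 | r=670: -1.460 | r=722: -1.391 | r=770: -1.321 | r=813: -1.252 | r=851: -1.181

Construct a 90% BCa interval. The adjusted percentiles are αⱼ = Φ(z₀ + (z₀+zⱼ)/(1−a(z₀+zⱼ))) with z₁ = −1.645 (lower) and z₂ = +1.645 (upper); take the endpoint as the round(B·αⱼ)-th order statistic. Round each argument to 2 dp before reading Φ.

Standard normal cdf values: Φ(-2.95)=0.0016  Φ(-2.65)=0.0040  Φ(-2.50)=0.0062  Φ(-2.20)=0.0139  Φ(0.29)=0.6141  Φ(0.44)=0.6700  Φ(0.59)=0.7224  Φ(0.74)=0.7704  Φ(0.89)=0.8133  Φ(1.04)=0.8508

Lower: z₀ + z₁ = -0.324 + (-1.645) = -1.969; 1 − a(z₀+z₁) = 1 − (0.024)(-1.969) = 1.0473; argument = -0.324 + (-1.969)/1.0473 = -2.2042 → -2.20.
α₁ = Φ(-2.20) = 0.0139; rank = round(1000 × 0.0139) = 14; θ*₍14₎ = -2.690.
Upper: z₀ + z₂ = 1.321; 1 − a(z₀+z₂) = 0.9683; argument = 1.0403 → 1.04; α₂ = 0.8508; rank = 851; θ*₍851₎ = -1.181.

(-2.690, -1.181)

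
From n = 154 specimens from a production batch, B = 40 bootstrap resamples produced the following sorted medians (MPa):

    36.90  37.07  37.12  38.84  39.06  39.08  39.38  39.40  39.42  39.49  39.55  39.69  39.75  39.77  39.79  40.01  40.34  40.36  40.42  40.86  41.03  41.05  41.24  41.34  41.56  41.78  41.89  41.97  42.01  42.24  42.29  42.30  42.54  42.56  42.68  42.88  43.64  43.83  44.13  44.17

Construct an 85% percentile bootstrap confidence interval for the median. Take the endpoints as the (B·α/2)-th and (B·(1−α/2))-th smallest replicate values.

α = 0.15; lower rank = 40 × 0.075 = 3; upper rank = 40 × 0.925 = 37.
The 3rd smallest replicate is 37.12; the 37th is 43.64.

(37.12, 43.64)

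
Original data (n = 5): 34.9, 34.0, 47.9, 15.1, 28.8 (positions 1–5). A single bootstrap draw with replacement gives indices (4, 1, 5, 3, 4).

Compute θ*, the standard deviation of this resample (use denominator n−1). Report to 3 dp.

Resample values: 15.1, 34.9, 28.8, 47.9, 15.1.
Mean = 28.3600; sum of squared deviations = 776.4320
s² = 776.4320 / 4 = 194.1080
s = √194.1080 = 13.932

θ* = 13.932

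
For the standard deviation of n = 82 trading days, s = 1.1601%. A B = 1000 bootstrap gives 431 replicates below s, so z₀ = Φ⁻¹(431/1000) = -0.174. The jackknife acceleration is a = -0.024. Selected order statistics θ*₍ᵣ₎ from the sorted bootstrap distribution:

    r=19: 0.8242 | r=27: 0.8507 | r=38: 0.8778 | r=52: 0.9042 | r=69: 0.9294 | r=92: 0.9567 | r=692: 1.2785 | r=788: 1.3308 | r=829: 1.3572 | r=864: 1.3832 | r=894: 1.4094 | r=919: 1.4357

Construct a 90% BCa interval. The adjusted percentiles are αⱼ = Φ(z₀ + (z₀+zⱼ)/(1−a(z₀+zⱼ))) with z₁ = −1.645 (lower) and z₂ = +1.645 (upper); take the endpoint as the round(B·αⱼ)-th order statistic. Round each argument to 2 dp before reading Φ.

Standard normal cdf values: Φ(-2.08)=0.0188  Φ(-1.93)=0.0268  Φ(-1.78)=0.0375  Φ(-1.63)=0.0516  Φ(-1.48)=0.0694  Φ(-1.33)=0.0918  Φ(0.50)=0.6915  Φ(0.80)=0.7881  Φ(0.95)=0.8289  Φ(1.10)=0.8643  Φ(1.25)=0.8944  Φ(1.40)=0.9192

Lower: z₀ + z₁ = -0.174 + (-1.645) = -1.819; 1 − a(z₀+z₁) = 1 − (-0.024)(-1.819) = 0.9563; argument = -0.174 + (-1.819)/0.9563 = -2.0760 → -2.08.
α₁ = Φ(-2.08) = 0.0188; rank = round(1000 × 0.0188) = 19; θ*₍19₎ = 0.8242.
Upper: z₀ + z₂ = 1.471; 1 − a(z₀+z₂) = 1.0353; argument = 1.2468 → 1.25; α₂ = 0.8944; rank = 894; θ*₍894₎ = 1.4094.

(0.8242, 1.4094)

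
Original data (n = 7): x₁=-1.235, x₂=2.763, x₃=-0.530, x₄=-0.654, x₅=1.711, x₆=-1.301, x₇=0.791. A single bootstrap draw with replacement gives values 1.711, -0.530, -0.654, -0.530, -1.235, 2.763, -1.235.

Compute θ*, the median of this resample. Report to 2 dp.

θ* = -0.53

Sorted: -1.235, -1.235, -0.654, -0.530, -0.530, 1.711, 2.763
Median = middle value = -0.53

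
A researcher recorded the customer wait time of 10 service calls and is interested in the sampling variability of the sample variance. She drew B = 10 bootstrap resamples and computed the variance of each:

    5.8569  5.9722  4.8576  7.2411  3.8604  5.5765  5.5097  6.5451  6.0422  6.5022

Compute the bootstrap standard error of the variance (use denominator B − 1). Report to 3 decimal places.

SE* = 0.943

Bootstrap SE is the standard deviation of the 10 replicate variances.
Mean of replicates: (5.8569 + 5.9722 + 4.8576 + 7.2411 + 3.8604 + 5.5765 + 5.5097 + 6.5451 + 6.0422 + 6.5022) / 10 = 57.96390 / 10 = 5.79639
Sum of squared deviations: (+0.06051)² + (+0.17581)² + (−0.93879)² + (+1.44471)² + (−1.93599)² + (−0.21989)² + (−0.28669)² + (+0.74871)² + (+0.24581)² + (+0.70581)² = 8.00084
Variance = 8.00084 / 9 = 0.88898
SE* = √0.88898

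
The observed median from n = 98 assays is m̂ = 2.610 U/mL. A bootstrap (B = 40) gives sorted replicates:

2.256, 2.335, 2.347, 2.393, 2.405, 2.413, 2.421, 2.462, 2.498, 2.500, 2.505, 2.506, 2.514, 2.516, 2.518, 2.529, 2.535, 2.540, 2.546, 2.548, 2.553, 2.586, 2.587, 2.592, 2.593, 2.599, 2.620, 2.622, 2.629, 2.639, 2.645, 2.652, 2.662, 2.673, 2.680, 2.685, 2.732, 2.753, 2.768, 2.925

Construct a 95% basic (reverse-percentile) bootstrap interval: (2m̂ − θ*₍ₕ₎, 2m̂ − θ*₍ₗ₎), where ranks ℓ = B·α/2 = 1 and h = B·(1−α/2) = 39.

Percentile endpoints at ranks 1 and 39: θ*₍1₎ = 2.256, θ*₍39₎ = 2.768.
Basic interval reflects these around m̂:
  lower = 2 × 2.610 − 2.768 = 2.452
  upper = 2 × 2.610 − 2.256 = 2.964

(2.452, 2.964)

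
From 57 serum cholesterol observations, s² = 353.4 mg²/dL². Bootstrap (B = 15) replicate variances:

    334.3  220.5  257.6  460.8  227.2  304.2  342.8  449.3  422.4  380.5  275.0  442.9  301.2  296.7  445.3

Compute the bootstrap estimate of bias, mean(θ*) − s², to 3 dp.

mean(θ*) = (334.3 + 220.5 + 257.6 + 460.8 + 227.2 + 304.2 + 342.8 + 449.3 + 422.4 + 380.5 + 275.0 + 442.9 + 301.2 + 296.7 + 445.3) / 15 = 344.0467
bias = 344.0467 − 353.4

bias = −9.353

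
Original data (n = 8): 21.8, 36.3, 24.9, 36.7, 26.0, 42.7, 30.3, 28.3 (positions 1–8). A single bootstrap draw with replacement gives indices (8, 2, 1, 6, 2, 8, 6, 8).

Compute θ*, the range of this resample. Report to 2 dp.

θ* = 20.90

Resample values: 28.3, 36.3, 21.8, 42.7, 36.3, 28.3, 42.7, 28.3.
Range = 42.7 − 21.8 = 20.90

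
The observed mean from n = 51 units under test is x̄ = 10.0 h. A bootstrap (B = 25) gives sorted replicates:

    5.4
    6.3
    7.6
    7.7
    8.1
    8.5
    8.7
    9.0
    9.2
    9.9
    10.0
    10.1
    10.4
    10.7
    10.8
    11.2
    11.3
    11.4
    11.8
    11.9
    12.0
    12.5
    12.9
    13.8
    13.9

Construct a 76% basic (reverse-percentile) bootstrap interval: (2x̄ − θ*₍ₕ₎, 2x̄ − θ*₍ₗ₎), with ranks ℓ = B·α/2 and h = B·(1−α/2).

Percentile endpoints at ranks 3 and 22: θ*₍3₎ = 7.6, θ*₍22₎ = 12.5.
Basic interval reflects these around x̄:
  lower = 2 × 10.0 − 12.5 = 7.5
  upper = 2 × 10.0 − 7.6 = 12.4

(7.5, 12.4)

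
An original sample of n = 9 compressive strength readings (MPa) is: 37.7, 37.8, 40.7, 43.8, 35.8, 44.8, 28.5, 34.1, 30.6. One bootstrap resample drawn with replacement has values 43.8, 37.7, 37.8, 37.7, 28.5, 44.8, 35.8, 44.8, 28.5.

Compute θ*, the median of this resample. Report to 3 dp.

Sorted: 28.5, 28.5, 35.8, 37.7, 37.7, 37.8, 43.8, 44.8, 44.8
Median = middle value = 37.700

θ* = 37.700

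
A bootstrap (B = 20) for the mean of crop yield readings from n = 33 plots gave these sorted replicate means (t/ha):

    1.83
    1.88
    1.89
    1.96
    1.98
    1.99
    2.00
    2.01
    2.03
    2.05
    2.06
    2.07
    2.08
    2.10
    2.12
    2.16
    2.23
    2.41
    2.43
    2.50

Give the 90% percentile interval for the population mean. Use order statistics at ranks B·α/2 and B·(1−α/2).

(1.83, 2.43)

α = 0.10; lower rank = 20 × 0.050 = 1; upper rank = 20 × 0.950 = 19.
The 1st smallest replicate is 1.83; the 19th is 2.43.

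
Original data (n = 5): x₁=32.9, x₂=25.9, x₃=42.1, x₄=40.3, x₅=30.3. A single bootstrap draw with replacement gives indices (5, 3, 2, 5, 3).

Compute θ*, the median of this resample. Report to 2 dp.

Resample values: 30.3, 42.1, 25.9, 30.3, 42.1.
Sorted: 25.9, 30.3, 30.3, 42.1, 42.1
Median = middle value = 30.30

θ* = 30.30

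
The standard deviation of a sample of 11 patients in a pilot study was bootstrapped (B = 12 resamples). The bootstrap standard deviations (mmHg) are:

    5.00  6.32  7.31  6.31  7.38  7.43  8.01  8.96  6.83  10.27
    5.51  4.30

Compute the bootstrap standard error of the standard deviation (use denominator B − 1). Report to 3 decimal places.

Bootstrap SE is the standard deviation of the 12 replicate standard deviations.
Mean of replicates: (5.00 + 6.32 + 7.31 + 6.31 + 7.38 + 7.43 + 8.01 + 8.96 + 6.83 + 10.27 + 5.51 + 4.30) / 12 = 83.6300 / 12 = 6.9692
Sum of squared deviations: (−1.9692)² + (−0.6492)² + (+0.3408)² + (−0.6592)² + (+0.4108)² + (+0.4608)² + (+1.0408)² + (+1.9908)² + (−0.1392)² + (+3.3008)² + (−1.4592)² + (−2.6692)² = 30.4461
Variance = 30.4461 / 11 = 2.7678
SE* = √2.7678

SE* = 1.664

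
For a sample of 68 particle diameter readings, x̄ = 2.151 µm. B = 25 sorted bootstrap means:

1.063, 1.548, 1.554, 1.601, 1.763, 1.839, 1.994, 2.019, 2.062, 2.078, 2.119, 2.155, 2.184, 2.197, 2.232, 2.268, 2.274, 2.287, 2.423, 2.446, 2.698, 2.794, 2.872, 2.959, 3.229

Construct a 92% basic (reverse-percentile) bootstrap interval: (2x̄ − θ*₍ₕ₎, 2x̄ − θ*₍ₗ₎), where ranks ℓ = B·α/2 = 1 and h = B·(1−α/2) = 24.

Percentile endpoints at ranks 1 and 24: θ*₍1₎ = 1.063, θ*₍24₎ = 2.959.
Basic interval reflects these around x̄:
  lower = 2 × 2.151 − 2.959 = 1.343
  upper = 2 × 2.151 − 1.063 = 3.239

(1.343, 3.239)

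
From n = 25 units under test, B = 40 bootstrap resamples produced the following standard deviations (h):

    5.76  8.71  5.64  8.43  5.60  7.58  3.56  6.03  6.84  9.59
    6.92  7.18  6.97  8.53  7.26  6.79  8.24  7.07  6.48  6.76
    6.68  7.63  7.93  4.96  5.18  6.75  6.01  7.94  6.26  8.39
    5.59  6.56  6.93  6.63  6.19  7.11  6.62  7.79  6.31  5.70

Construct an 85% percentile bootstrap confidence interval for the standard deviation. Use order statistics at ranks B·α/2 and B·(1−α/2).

(5.18, 8.43)

Sorted replicates: 3.56, 4.96, 5.18, 5.59, 5.60, 5.64, 5.70, 5.76, 6.01, 6.03, 6.19, 6.26, 6.31, 6.48, 6.56, 6.62, 6.63, 6.68, 6.75, 6.76, 6.79, 6.84, 6.92, 6.93, 6.97, 7.07, 7.11, 7.18, 7.26, 7.58, 7.63, 7.79, 7.93, 7.94, 8.24, 8.39, 8.43, 8.53, 8.71, 9.59
α = 0.15; lower rank = 40 × 0.075 = 3; upper rank = 40 × 0.925 = 37.
The 3rd smallest replicate is 5.18; the 37th is 8.43.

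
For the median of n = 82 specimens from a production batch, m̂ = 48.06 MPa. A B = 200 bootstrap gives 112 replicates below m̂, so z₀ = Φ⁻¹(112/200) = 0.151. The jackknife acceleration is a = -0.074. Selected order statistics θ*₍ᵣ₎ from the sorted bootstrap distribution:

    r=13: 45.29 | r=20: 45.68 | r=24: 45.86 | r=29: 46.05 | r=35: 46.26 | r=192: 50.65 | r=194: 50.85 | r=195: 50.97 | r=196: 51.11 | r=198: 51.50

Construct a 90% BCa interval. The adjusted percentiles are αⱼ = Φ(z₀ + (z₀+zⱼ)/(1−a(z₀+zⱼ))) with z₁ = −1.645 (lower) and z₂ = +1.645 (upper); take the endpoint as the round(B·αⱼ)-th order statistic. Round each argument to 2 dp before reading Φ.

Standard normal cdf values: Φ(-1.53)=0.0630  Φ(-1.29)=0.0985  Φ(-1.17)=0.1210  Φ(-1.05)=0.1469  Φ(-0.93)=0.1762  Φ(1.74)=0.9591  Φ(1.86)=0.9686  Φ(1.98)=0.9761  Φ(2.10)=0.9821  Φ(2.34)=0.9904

(45.29, 50.65)

Lower: z₀ + z₁ = 0.151 + (-1.645) = -1.494; 1 − a(z₀+z₁) = 1 − (-0.074)(-1.494) = 0.8894; argument = 0.151 + (-1.494)/0.8894 = -1.5287 → -1.53.
α₁ = Φ(-1.53) = 0.0630; rank = round(200 × 0.0630) = 13; θ*₍13₎ = 45.29.
Upper: z₀ + z₂ = 1.796; 1 − a(z₀+z₂) = 1.1329; argument = 1.7363 → 1.74; α₂ = 0.9591; rank = 192; θ*₍192₎ = 50.65.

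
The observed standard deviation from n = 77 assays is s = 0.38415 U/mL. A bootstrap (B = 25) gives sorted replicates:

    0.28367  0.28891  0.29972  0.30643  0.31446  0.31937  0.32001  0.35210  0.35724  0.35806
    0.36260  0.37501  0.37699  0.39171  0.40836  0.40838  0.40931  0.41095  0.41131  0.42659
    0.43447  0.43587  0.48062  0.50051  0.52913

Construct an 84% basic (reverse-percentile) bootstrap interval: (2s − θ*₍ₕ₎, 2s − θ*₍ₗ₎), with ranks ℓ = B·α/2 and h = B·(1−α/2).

(0.28768, 0.47939)

Percentile endpoints at ranks 2 and 23: θ*₍2₎ = 0.28891, θ*₍23₎ = 0.48062.
Basic interval reflects these around s:
  lower = 2 × 0.38415 − 0.48062 = 0.28768
  upper = 2 × 0.38415 − 0.28891 = 0.47939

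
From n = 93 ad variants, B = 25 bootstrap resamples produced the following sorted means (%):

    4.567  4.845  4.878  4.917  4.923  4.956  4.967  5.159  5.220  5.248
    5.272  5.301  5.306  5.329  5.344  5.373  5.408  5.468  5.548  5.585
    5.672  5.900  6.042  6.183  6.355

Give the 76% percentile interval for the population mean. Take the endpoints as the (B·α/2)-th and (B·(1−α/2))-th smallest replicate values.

(4.878, 5.900)

α = 0.24; lower rank = 25 × 0.120 = 3; upper rank = 25 × 0.880 = 22.
The 3rd smallest replicate is 4.878; the 22nd is 5.900.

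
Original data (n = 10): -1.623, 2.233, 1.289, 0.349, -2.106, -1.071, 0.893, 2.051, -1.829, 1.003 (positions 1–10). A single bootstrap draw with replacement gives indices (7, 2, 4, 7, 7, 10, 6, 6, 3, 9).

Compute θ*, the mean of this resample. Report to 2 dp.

Resample values: 0.893, 2.233, 0.349, 0.893, 0.893, 1.003, -1.071, -1.071, 1.289, -1.829.
Mean = (0.893 + 2.233 + 0.349 + 0.893 + 0.893 + 1.003 + (-1.071) + (-1.071) + 1.289 + (-1.829)) / 10 = 3.5820 / 10 = 0.36

θ* = 0.36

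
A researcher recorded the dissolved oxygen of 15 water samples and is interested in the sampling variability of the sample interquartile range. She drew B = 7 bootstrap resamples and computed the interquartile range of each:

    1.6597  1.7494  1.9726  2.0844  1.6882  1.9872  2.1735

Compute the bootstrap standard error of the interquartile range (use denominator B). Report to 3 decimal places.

SE* = 0.188

Bootstrap SE is the standard deviation of the 7 replicate interquartile ranges.
Mean of replicates: (1.6597 + 1.7494 + 1.9726 + 2.0844 + 1.6882 + 1.9872 + 2.1735) / 7 = 13.31500 / 7 = 1.90214
Sum of squared deviations: (−0.24244)² + (−0.15274)² + (+0.07046)² + (+0.18226)² + (−0.21394)² + (+0.08506)² + (+0.27136)² = 0.24693
Variance = 0.24693 / 7 = 0.03528
SE* = √0.03528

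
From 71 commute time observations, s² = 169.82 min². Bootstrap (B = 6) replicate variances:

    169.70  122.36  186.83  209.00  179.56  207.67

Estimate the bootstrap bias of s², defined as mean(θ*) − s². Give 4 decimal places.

mean(θ*) = (169.70 + 122.36 + 186.83 + 209.00 + 179.56 + 207.67) / 6 = 179.18667
bias = 179.18667 − 169.82

bias = +9.3667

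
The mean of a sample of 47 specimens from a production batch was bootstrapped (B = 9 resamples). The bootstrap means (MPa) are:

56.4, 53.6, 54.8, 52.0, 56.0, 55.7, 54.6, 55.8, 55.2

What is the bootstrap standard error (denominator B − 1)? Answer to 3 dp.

Bootstrap SE is the standard deviation of the 9 replicate means.
Mean of replicates: (56.4 + 53.6 + 54.8 + 52.0 + 56.0 + 55.7 + 54.6 + 55.8 + 55.2) / 9 = 494.1000 / 9 = 54.9000
Sum of squared deviations: (+1.5000)² + (−1.3000)² + (−0.1000)² + (−2.9000)² + (+1.1000)² + (+0.8000)² + (−0.3000)² + (+0.9000)² + (+0.3000)² = 15.2000
Variance = 15.2000 / 8 = 1.9000
SE* = √1.9000

SE* = 1.378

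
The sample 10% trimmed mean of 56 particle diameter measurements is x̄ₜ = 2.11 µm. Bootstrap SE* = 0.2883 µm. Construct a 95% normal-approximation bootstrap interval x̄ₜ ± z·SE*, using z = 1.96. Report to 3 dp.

(1.545, 2.675)

Margin = 1.96 × 0.2883 = 0.5651
Interval: 2.11 ± 0.5651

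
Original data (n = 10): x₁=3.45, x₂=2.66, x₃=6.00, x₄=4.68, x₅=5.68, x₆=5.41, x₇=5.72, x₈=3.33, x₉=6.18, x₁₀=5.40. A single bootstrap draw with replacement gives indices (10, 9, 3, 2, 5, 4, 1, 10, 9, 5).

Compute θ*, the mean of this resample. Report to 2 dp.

Resample values: 5.40, 6.18, 6.00, 2.66, 5.68, 4.68, 3.45, 5.40, 6.18, 5.68.
Mean = (5.40 + 6.18 + 6.00 + 2.66 + 5.68 + 4.68 + 3.45 + 5.40 + 6.18 + 5.68) / 10 = 51.310 / 10 = 5.13

θ* = 5.13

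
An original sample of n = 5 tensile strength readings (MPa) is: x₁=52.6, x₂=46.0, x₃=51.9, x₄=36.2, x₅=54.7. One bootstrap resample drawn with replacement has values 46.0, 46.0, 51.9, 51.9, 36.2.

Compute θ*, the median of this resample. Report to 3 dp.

Sorted: 36.2, 46.0, 46.0, 51.9, 51.9
Median = middle value = 46.000

θ* = 46.000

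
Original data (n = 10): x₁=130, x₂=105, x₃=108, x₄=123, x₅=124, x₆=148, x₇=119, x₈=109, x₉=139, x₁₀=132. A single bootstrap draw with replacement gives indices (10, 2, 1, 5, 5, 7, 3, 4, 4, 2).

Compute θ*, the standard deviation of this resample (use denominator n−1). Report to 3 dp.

Resample values: 132, 105, 130, 124, 124, 119, 108, 123, 123, 105.
Mean = 119.3000; sum of squared deviations = 884.1000
s² = 884.1000 / 9 = 98.2333
s = √98.2333 = 9.911

θ* = 9.911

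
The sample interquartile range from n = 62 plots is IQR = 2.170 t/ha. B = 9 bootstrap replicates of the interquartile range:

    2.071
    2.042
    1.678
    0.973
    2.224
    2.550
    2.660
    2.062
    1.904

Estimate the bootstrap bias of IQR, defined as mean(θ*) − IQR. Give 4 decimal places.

bias = −0.1518

mean(θ*) = (2.071 + 2.042 + 1.678 + 0.973 + 2.224 + 2.550 + 2.660 + 2.062 + 1.904) / 9 = 2.01822
bias = 2.01822 − 2.170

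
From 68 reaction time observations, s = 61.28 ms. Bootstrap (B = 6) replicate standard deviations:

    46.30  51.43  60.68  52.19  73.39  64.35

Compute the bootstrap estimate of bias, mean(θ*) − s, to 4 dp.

mean(θ*) = (46.30 + 51.43 + 60.68 + 52.19 + 73.39 + 64.35) / 6 = 58.05667
bias = 58.05667 − 61.28

bias = −3.2233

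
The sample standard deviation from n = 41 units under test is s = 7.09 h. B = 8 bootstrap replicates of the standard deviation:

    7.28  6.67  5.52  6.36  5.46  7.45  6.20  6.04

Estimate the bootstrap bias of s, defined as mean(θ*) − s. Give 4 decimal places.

bias = −0.7175

mean(θ*) = (7.28 + 6.67 + 5.52 + 6.36 + 5.46 + 7.45 + 6.20 + 6.04) / 8 = 6.37250
bias = 6.37250 − 7.09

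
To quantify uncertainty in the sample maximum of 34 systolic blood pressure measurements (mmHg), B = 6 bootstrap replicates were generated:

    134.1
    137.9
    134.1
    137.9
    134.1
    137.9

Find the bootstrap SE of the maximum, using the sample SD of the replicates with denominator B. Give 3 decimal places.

SE* = 1.900

Bootstrap SE is the standard deviation of the 6 replicate maximums.
Mean of replicates: (134.1 + 137.9 + 134.1 + 137.9 + 134.1 + 137.9) / 6 = 816.0000 / 6 = 136.0000
Sum of squared deviations: (−1.9000)² + (+1.9000)² + (−1.9000)² + (+1.9000)² + (−1.9000)² + (+1.9000)² = 21.6600
Variance = 21.6600 / 6 = 3.6100
SE* = √3.6100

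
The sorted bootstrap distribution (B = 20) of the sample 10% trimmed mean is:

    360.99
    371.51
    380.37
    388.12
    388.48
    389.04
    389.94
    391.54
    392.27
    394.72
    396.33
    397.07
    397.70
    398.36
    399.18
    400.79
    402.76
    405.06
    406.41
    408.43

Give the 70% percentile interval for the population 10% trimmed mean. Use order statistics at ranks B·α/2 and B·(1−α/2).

(380.37, 402.76)

α = 0.30; lower rank = 20 × 0.150 = 3; upper rank = 20 × 0.850 = 17.
The 3rd smallest replicate is 380.37; the 17th is 402.76.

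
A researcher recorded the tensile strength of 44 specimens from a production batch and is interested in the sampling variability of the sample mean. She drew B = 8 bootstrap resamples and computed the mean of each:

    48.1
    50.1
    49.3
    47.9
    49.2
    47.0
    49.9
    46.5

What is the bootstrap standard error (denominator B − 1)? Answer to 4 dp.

Bootstrap SE is the standard deviation of the 8 replicate means.
Mean of replicates: (48.1 + 50.1 + 49.3 + 47.9 + 49.2 + 47.0 + 49.9 + 46.5) / 8 = 388.00000 / 8 = 48.50000
Sum of squared deviations: (−0.40000)² + (+1.60000)² + (+0.80000)² + (−0.60000)² + (+0.70000)² + (−1.50000)² + (+1.40000)² + (−2.00000)² = 12.42000
Variance = 12.42000 / 7 = 1.77429
SE* = √1.77429

SE* = 1.3320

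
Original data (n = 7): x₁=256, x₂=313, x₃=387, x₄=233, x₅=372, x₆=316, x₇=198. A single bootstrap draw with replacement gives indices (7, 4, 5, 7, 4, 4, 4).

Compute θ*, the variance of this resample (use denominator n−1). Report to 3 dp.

Resample values: 198, 233, 372, 198, 233, 233, 233.
Mean = 242.8571; sum of squared deviations = 21090.8571
s² = 21090.8571 / 6 = 3515.1429

θ* = 3515.143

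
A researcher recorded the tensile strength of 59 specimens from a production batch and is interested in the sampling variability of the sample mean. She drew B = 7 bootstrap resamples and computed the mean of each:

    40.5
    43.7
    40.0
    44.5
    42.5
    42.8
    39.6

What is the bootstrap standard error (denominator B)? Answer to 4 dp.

Bootstrap SE is the standard deviation of the 7 replicate means.
Mean of replicates: (40.5 + 43.7 + 40.0 + 44.5 + 42.5 + 42.8 + 39.6) / 7 = 293.60000 / 7 = 41.94286
Sum of squared deviations: (−1.44286)² + (+1.75714)² + (−1.94286)² + (+2.55714)² + (+0.55714)² + (+0.85714)² + (−2.34286)² = 22.01714
Variance = 22.01714 / 7 = 3.14531
SE* = √3.14531

SE* = 1.7735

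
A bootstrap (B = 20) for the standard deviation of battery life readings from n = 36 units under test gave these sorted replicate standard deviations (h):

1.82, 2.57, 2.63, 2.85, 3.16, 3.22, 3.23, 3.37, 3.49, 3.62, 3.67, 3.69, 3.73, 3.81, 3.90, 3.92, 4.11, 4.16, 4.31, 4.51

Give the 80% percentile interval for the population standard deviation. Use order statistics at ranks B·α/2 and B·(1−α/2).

(2.57, 4.16)

α = 0.20; lower rank = 20 × 0.100 = 2; upper rank = 20 × 0.900 = 18.
The 2nd smallest replicate is 2.57; the 18th is 4.16.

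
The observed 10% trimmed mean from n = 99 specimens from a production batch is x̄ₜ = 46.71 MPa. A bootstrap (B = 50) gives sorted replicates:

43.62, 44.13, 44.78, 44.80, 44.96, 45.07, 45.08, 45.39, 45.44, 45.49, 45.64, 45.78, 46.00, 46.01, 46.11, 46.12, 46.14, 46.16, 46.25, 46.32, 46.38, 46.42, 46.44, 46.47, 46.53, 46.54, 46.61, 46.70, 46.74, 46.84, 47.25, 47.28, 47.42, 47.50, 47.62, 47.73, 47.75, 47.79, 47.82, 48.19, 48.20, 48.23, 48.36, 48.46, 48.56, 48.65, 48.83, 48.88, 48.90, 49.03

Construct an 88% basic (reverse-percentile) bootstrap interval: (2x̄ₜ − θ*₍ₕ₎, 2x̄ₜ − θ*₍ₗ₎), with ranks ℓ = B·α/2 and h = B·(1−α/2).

(44.59, 48.64)

Percentile endpoints at ranks 3 and 47: θ*₍3₎ = 44.78, θ*₍47₎ = 48.83.
Basic interval reflects these around x̄ₜ:
  lower = 2 × 46.71 − 48.83 = 44.59
  upper = 2 × 46.71 − 44.78 = 48.64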